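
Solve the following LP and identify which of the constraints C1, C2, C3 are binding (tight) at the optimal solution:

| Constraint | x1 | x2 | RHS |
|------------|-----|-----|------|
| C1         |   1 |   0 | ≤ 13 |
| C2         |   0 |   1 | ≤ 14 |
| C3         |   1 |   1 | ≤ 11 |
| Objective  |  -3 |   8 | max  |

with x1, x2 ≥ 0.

At x1 = 0, x2 = 11, compute slack b - a·x for each constraint:
  C1: 13 − 0 = 13  (slack)
  C2: 14 − 11 = 3  (slack)
  C3: 11 − 11 = 0  (binding)

Optimal: x1 = 0, x2 = 11
Binding: C3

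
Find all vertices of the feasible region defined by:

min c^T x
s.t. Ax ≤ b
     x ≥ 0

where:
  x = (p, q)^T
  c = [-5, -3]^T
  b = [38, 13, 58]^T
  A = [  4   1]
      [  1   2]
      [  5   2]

(0, 0), (9.5, 0), (9, 2), (0, 6.5)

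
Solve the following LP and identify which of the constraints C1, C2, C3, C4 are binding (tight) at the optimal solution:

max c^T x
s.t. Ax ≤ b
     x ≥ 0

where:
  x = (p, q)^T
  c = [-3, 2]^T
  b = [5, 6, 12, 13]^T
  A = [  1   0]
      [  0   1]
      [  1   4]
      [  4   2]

At p = 0, q = 3, compute slack b - a·x for each constraint:
  C1: 5 − 0 = 5  (slack)
  C2: 6 − 3 = 3  (slack)
  C3: 12 − 12 = 0  (binding)
  C4: 13 − 6 = 7  (slack)

Optimal: p = 0, q = 3
Binding: C3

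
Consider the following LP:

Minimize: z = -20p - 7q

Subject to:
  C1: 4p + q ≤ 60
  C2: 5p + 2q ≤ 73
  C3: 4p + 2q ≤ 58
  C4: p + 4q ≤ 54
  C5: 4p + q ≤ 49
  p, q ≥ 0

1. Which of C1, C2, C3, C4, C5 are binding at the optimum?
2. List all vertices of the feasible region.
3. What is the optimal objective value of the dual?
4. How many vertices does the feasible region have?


1. C3, C5
2. (0, 0), (12.25, 0), (10, 9), (8.857, 11.29), (0, 13.5)
3. -263
4. 5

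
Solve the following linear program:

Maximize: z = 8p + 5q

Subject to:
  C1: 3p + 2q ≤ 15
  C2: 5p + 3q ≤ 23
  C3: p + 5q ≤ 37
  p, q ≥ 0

Evaluate the objective at each vertex of the feasible region:
  z(0, 0) = 0
  z(4.6, 0) = 36.8
  z(1, 6) = 38  ←
  z(0.07692, 7.385) = 37.54
  z(0, 7.4) = 37
The maximum is at p = 1, q = 6.

p = 1, q = 6, z = 38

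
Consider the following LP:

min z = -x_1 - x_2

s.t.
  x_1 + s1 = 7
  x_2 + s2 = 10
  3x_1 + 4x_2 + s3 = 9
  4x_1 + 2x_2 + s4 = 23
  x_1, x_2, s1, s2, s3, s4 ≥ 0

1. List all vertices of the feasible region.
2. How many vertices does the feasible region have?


1. (0, 0), (3, 0), (0, 2.25)
2. 3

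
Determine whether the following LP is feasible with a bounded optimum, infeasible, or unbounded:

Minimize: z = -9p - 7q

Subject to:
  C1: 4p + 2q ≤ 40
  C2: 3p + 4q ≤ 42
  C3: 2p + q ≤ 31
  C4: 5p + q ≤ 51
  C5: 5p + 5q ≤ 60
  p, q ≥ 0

Feasible with a bounded optimal solution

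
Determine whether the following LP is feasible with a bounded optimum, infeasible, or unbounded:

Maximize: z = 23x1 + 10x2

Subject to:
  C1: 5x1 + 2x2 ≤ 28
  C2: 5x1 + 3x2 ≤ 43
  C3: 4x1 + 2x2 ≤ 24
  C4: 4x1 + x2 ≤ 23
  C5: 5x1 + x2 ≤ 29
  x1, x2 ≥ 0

Feasible with a bounded optimal solution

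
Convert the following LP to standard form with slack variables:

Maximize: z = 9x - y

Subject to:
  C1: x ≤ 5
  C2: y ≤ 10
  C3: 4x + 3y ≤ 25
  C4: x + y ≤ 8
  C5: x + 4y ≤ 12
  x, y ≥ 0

max z = 9x - y

s.t.
  x + s1 = 5
  y + s2 = 10
  4x + 3y + s3 = 25
  x + y + s4 = 8
  x + 4y + s5 = 12
  x, y, s1, s2, s3, s4, s5 ≥ 0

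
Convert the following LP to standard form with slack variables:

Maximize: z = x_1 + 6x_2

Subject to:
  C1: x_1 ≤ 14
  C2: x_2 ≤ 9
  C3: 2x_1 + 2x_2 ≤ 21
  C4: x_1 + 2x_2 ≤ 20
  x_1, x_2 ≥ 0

max z = x_1 + 6x_2

s.t.
  x_1 + s1 = 14
  x_2 + s2 = 9
  2x_1 + 2x_2 + s3 = 21
  x_1 + 2x_2 + s4 = 20
  x_1, x_2, s1, s2, s3, s4 ≥ 0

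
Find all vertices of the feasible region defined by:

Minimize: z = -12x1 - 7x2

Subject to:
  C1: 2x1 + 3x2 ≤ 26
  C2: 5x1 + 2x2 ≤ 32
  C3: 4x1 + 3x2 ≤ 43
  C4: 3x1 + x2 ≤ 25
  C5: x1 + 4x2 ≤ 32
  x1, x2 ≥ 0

(0, 0), (6.4, 0), (4, 6), (1.6, 7.6), (0, 8)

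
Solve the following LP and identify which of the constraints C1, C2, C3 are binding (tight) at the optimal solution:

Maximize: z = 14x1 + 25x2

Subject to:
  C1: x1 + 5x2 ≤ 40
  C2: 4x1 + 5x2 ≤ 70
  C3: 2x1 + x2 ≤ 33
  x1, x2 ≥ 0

At x1 = 10, x2 = 6, compute slack b - a·x for each constraint:
  C1: 40 − 40 = 0  (binding)
  C2: 70 − 70 = 0  (binding)
  C3: 33 − 26 = 7  (slack)

Optimal: x1 = 10, x2 = 6
Binding: C1, C2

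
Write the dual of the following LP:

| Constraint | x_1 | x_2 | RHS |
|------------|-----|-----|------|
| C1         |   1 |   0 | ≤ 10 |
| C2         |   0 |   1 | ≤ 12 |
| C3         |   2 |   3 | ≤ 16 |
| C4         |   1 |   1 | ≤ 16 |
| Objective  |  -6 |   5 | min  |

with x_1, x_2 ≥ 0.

Primal min cᵀx s.t. Ax ≤ b, x ≥ 0  →  Dual max −bᵀy s.t. Aᵀy ≥ −c, y ≥ 0.

Maximize: z = -10y1 - 12y2 - 16y3 - 16y4

Subject to:
  y1 + 2y3 + y4 ≥ 6
  y2 + 3y3 + y4 ≥ -5
  y1, y2, y3, y4 ≥ 0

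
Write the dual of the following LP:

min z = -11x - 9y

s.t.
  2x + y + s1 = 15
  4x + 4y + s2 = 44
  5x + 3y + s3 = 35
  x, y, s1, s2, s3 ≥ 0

Primal min cᵀx s.t. Ax ≤ b, x ≥ 0  →  Dual max −bᵀy s.t. Aᵀy ≥ −c, y ≥ 0.

Maximize: z = -15y1 - 44y2 - 35y3

Subject to:
  2y1 + 4y2 + 5y3 ≥ 11
  y1 + 4y2 + 3y3 ≥ 9
  y1, y2, y3 ≥ 0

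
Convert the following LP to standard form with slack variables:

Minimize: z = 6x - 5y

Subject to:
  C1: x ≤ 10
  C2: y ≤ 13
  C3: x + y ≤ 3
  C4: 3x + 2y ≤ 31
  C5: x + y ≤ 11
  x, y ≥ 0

min z = 6x - 5y

s.t.
  x + s1 = 10
  y + s2 = 13
  x + y + s3 = 3
  3x + 2y + s4 = 31
  x + y + s5 = 11
  x, y, s1, s2, s3, s4, s5 ≥ 0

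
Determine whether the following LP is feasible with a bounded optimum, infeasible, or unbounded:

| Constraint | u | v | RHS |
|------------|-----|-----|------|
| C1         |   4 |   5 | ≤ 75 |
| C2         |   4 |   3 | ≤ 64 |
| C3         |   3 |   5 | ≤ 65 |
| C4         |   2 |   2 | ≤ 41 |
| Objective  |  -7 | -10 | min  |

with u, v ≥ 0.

Feasible with a bounded optimal solution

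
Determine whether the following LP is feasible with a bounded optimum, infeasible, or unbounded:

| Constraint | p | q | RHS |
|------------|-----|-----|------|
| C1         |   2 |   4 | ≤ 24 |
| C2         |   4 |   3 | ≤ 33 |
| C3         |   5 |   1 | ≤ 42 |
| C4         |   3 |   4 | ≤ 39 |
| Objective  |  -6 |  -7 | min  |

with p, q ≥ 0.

Feasible with a bounded optimal solution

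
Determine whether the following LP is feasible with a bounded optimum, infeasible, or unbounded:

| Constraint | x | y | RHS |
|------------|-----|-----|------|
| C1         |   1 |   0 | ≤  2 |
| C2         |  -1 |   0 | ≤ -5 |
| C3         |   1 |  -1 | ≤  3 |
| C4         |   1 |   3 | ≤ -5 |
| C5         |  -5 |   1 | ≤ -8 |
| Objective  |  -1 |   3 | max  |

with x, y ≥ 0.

Infeasible (no feasible solution exists)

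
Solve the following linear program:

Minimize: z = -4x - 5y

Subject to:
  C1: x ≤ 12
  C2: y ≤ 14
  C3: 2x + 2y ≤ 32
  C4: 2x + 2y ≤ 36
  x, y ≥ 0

Evaluate the objective at each vertex of the feasible region:
  z(0, 0) = 0
  z(12, 0) = -48
  z(12, 4) = -68
  z(2, 14) = -78  ←
  z(0, 14) = -70
The minimum is at x = 2, y = 14.

x = 2, y = 14, z = -78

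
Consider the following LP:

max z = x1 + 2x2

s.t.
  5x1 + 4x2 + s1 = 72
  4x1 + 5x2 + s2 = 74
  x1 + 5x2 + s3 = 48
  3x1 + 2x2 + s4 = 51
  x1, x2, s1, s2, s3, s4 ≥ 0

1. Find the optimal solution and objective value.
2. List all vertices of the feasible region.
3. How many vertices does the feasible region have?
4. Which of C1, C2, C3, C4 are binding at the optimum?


1. x1 = 8, x2 = 8, z = 24
2. (0, 0), (14.4, 0), (8, 8), (0, 9.6)
3. 4
4. C1, C3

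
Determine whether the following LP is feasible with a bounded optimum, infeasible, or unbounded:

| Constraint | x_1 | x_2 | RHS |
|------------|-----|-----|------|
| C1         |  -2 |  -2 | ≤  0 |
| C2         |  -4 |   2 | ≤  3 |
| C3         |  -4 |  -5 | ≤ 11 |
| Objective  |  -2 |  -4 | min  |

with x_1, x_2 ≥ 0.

Unbounded (objective can decrease without bound)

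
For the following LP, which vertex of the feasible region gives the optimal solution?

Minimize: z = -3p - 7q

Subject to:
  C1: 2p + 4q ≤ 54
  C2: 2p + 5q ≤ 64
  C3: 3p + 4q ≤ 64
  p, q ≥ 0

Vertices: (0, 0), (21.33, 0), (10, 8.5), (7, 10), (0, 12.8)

Evaluate the objective at each vertex of the feasible region:
  z(0, 0) = 0
  z(21.33, 0) = -64
  z(10, 8.5) = -89.5
  z(7, 10) = -91  ←
  z(0, 12.8) = -89.6
The minimum is at p = 7, q = 10.

(7, 10)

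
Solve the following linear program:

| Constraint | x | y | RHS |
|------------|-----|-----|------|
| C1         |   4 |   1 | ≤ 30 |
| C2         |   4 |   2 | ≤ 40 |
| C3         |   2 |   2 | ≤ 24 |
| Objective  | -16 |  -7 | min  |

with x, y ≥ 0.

Evaluate the objective at each vertex of the feasible region:
  z(0, 0) = 0
  z(7.5, 0) = -120
  z(6, 6) = -138  ←
  z(0, 12) = -84
The minimum is at x = 6, y = 6.

x = 6, y = 6, z = -138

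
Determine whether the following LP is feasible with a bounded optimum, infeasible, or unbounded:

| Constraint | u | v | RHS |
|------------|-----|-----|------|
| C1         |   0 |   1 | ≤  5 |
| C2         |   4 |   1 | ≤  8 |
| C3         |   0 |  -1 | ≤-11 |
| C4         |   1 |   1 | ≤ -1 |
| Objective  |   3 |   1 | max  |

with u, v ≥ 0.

Infeasible (no feasible solution exists)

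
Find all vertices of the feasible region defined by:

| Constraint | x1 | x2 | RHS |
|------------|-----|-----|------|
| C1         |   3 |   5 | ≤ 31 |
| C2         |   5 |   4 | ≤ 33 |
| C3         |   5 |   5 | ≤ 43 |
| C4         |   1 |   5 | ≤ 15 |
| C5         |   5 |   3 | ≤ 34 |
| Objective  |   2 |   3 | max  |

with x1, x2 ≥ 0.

(0, 0), (6.6, 0), (5, 2), (0, 3)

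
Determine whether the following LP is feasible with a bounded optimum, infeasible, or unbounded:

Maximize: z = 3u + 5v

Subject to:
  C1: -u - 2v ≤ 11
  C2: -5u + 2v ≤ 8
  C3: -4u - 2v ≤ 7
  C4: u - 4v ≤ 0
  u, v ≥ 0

Unbounded (objective can increase without bound)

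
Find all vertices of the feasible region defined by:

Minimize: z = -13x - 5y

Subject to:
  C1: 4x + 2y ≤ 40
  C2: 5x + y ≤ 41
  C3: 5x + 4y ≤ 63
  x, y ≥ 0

(0, 0), (8.2, 0), (7, 6), (5.667, 8.667), (0, 15.75)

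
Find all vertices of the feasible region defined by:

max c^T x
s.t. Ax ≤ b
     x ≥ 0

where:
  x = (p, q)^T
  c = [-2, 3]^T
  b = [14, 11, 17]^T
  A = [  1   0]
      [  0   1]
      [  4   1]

(0, 0), (4.25, 0), (1.5, 11), (0, 11)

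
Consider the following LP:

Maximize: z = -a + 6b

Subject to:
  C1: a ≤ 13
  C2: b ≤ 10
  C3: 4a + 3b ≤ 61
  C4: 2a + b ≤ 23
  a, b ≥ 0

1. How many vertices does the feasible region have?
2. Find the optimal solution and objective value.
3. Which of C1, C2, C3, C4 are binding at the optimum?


1. 4
2. a = 0, b = 10, z = 60
3. C2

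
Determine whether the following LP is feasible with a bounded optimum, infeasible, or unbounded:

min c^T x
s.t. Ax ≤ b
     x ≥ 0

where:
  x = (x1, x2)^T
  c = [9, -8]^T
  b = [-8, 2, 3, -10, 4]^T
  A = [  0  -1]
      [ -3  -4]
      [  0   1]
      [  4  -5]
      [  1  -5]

Infeasible (no feasible solution exists)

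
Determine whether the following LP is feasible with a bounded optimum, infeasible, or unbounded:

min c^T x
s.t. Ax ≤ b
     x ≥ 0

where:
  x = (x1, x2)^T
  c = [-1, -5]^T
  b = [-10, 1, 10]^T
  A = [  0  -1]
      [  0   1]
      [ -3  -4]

Infeasible (no feasible solution exists)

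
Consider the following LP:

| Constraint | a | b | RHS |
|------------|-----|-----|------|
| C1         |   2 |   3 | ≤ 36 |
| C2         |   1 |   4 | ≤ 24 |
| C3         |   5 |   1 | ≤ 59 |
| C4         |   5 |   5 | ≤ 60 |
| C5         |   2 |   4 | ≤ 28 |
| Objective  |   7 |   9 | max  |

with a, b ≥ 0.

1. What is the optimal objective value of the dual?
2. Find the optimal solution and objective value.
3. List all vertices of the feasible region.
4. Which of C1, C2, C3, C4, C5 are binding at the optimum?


1. 88
2. a = 10, b = 2, z = 88
3. (0, 0), (11.8, 0), (11.75, 0.25), (10, 2), (4, 5), (0, 6)
4. C4, C5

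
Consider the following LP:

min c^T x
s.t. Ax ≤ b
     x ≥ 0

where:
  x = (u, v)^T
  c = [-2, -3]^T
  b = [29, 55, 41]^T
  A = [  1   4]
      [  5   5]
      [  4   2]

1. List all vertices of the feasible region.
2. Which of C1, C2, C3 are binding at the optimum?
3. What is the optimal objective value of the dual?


1. (0, 0), (10.25, 0), (9.5, 1.5), (5, 6), (0, 7.25)
2. C1, C2
3. -28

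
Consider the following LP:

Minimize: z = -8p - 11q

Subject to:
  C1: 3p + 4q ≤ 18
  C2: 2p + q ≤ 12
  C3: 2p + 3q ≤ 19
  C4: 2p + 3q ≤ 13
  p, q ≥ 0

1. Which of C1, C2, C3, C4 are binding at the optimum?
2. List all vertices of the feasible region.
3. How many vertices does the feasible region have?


1. C1, C4
2. (0, 0), (6, 0), (2, 3), (0, 4.333)
3. 4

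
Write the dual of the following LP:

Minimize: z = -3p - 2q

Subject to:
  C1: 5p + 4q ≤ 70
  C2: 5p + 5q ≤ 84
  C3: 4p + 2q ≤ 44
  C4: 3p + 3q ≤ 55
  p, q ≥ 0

Primal min cᵀx s.t. Ax ≤ b, x ≥ 0  →  Dual max −bᵀy s.t. Aᵀy ≥ −c, y ≥ 0.

Maximize: z = -70y1 - 84y2 - 44y3 - 55y4

Subject to:
  5y1 + 5y2 + 4y3 + 3y4 ≥ 3
  4y1 + 5y2 + 2y3 + 3y4 ≥ 2
  y1, y2, y3, y4 ≥ 0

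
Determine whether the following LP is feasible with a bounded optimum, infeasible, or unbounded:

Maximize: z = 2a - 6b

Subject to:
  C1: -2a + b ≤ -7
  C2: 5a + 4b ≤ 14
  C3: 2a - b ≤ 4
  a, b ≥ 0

Infeasible (no feasible solution exists)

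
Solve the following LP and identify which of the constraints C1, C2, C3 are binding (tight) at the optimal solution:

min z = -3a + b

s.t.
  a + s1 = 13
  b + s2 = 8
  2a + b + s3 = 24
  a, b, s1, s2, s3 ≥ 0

At a = 12, b = 0, compute slack b - a·x for each constraint:
  C1: 13 − 12 = 1  (slack)
  C2: 8 − 0 = 8  (slack)
  C3: 24 − 24 = 0  (binding)

Optimal: a = 12, b = 0
Binding: C3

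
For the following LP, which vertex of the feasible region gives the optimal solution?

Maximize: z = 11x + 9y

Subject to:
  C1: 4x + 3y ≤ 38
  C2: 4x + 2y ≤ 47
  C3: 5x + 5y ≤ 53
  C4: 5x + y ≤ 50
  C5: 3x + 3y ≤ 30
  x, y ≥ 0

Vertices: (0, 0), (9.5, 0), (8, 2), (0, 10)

Evaluate the objective at each vertex of the feasible region:
  z(0, 0) = 0
  z(9.5, 0) = 104.5
  z(8, 2) = 106  ←
  z(0, 10) = 90
The maximum is at x = 8, y = 2.

(8, 2)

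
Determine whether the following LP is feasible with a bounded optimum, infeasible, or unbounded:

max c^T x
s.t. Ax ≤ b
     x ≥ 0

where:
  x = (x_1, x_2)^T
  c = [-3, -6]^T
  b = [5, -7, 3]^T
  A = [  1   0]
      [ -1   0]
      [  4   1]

Infeasible (no feasible solution exists)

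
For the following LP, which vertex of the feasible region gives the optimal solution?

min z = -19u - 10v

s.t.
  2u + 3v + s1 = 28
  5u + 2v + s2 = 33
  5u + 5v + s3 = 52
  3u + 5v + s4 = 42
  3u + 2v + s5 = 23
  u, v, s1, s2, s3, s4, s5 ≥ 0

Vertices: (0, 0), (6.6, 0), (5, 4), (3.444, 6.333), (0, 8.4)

Evaluate the objective at each vertex of the feasible region:
  z(0, 0) = 0
  z(6.6, 0) = -125.4
  z(5, 4) = -135  ←
  z(3.444, 6.333) = -128.8
  z(0, 8.4) = -84
The minimum is at u = 5, v = 4.

(5, 4)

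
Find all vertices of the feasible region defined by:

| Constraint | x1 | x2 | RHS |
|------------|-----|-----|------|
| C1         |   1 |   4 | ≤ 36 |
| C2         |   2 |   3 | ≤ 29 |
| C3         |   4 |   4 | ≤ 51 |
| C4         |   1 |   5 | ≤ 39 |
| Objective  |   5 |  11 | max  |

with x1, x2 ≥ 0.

(0, 0), (12.75, 0), (9.25, 3.5), (4, 7), (0, 7.8)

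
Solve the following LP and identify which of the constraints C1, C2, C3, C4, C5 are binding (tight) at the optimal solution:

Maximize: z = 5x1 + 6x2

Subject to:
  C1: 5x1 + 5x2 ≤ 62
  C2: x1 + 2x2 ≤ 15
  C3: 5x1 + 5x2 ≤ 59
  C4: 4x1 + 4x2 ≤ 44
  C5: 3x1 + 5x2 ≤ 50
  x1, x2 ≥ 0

At x1 = 7, x2 = 4, compute slack b - a·x for each constraint:
  C1: 62 − 55 = 7  (slack)
  C2: 15 − 15 = 0  (binding)
  C3: 59 − 55 = 4  (slack)
  C4: 44 − 44 = 0  (binding)
  C5: 50 − 41 = 9  (slack)

Optimal: x1 = 7, x2 = 4
Binding: C2, C4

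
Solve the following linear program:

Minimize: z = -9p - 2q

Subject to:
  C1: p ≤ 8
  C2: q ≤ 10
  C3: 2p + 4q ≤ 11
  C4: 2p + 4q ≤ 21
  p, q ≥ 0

Evaluate the objective at each vertex of the feasible region:
  z(0, 0) = 0
  z(5.5, 0) = -49.5  ←
  z(0, 2.75) = -5.5
The minimum is at p = 5.5, q = 0.

p = 5.5, q = 0, z = -49.5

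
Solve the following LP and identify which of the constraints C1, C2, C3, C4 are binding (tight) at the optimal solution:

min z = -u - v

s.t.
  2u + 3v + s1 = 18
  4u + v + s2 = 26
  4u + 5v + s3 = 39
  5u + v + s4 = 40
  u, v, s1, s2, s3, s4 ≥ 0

At u = 6, v = 2, compute slack b - a·x for each constraint:
  C1: 18 − 18 = 0  (binding)
  C2: 26 − 26 = 0  (binding)
  C3: 39 − 34 = 5  (slack)
  C4: 40 − 32 = 8  (slack)

Optimal: u = 6, v = 2
Binding: C1, C2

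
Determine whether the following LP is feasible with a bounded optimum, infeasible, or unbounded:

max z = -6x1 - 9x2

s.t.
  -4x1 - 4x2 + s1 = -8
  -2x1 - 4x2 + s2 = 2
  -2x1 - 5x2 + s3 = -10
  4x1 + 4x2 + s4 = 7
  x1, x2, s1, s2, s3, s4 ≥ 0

Infeasible (no feasible solution exists)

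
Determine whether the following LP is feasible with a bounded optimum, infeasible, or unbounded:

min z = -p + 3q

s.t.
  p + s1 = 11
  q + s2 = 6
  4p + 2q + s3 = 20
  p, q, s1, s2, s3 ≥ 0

Feasible with a bounded optimal solution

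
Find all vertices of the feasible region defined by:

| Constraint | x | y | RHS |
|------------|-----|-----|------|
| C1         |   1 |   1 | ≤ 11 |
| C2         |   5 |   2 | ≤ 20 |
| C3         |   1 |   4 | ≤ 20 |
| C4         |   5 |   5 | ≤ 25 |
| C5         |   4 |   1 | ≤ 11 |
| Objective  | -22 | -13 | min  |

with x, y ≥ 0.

(0, 0), (2.75, 0), (2, 3), (0, 5)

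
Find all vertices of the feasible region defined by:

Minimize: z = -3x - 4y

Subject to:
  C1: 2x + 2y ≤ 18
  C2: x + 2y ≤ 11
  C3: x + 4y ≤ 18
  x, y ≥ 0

(0, 0), (9, 0), (7, 2), (4, 3.5), (0, 4.5)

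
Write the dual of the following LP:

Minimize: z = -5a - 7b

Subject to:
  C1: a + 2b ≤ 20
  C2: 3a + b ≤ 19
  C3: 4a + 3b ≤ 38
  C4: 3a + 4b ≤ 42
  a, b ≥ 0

Primal min cᵀx s.t. Ax ≤ b, x ≥ 0  →  Dual max −bᵀy s.t. Aᵀy ≥ −c, y ≥ 0.

Maximize: z = -20y1 - 19y2 - 38y3 - 42y4

Subject to:
  y1 + 3y2 + 4y3 + 3y4 ≥ 5
  2y1 + y2 + 3y3 + 4y4 ≥ 7
  y1, y2, y3, y4 ≥ 0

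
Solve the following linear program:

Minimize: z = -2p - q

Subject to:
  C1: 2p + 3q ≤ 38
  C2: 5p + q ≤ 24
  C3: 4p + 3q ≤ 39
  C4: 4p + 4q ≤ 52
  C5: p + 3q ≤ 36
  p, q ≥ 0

Evaluate the objective at each vertex of the feasible region:
  z(0, 0) = 0
  z(4.8, 0) = -9.6
  z(3, 9) = -15  ←
  z(1, 11.67) = -13.67
  z(0, 12) = -12
The minimum is at p = 3, q = 9.

p = 3, q = 9, z = -15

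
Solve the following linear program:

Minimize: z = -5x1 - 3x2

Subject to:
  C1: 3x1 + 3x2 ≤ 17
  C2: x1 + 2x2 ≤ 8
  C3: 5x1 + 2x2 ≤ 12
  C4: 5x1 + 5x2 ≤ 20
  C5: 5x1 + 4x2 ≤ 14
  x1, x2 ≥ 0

Evaluate the objective at each vertex of the feasible region:
  z(0, 0) = 0
  z(2.4, 0) = -12
  z(2, 1) = -13  ←
  z(0, 3.5) = -10.5
The minimum is at x1 = 2, x2 = 1.

x1 = 2, x2 = 1, z = -13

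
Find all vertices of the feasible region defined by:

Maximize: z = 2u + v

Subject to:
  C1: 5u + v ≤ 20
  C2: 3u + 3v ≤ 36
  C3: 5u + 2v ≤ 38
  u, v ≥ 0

(0, 0), (4, 0), (2, 10), (0, 12)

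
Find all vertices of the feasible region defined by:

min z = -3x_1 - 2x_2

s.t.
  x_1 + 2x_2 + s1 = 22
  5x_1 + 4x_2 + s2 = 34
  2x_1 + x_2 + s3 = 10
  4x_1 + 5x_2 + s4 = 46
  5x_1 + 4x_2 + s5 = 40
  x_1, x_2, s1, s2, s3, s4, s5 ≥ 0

(0, 0), (5, 0), (2, 6), (0, 8.5)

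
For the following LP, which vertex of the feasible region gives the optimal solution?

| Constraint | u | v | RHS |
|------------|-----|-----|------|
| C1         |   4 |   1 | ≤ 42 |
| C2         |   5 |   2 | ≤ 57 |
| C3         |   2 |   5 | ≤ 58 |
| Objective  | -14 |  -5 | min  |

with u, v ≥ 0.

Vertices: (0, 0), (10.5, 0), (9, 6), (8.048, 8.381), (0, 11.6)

Evaluate the objective at each vertex of the feasible region:
  z(0, 0) = 0
  z(10.5, 0) = -147
  z(9, 6) = -156  ←
  z(8.048, 8.381) = -154.6
  z(0, 11.6) = -58
The minimum is at u = 9, v = 6.

(9, 6)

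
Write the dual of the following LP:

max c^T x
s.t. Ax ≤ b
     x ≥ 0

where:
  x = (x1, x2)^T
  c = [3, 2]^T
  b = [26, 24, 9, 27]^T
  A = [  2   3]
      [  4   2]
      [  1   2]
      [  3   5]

Primal max cᵀx s.t. Ax ≤ b, x ≥ 0  →  Dual min bᵀy s.t. Aᵀy ≥ c, y ≥ 0.

Minimize: z = 26y1 + 24y2 + 9y3 + 27y4

Subject to:
  2y1 + 4y2 + y3 + 3y4 ≥ 3
  3y1 + 2y2 + 2y3 + 5y4 ≥ 2
  y1, y2, y3, y4 ≥ 0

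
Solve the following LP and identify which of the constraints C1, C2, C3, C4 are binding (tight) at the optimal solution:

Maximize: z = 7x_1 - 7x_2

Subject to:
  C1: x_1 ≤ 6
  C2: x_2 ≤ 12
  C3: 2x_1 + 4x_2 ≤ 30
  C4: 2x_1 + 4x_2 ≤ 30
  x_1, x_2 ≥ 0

At x_1 = 6, x_2 = 0, compute slack b - a·x for each constraint:
  C1: 6 − 6 = 0  (binding)
  C2: 12 − 0 = 12  (slack)
  C3: 30 − 12 = 18  (slack)
  C4: 30 − 12 = 18  (slack)

Optimal: x_1 = 6, x_2 = 0
Binding: C1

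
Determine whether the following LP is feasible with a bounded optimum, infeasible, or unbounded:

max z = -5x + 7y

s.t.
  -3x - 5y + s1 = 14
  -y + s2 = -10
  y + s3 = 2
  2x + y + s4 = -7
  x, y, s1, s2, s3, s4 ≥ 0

Infeasible (no feasible solution exists)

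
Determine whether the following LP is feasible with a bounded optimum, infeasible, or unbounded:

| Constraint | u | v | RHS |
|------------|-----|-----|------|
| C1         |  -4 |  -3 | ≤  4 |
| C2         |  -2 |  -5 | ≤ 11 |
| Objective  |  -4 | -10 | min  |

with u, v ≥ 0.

Unbounded (objective can decrease without bound)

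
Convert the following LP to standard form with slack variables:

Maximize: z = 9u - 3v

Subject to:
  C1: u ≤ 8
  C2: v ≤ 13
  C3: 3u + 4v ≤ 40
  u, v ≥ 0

max z = 9u - 3v

s.t.
  u + s1 = 8
  v + s2 = 13
  3u + 4v + s3 = 40
  u, v, s1, s2, s3 ≥ 0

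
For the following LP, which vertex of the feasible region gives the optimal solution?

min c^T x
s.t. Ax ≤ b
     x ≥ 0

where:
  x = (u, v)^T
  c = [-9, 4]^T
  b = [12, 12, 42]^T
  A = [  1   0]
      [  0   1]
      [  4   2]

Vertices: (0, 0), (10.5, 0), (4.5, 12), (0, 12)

Evaluate the objective at each vertex of the feasible region:
  z(0, 0) = 0
  z(10.5, 0) = -94.5  ←
  z(4.5, 12) = 7.5
  z(0, 12) = 48
The minimum is at u = 10.5, v = 0.

(10.5, 0)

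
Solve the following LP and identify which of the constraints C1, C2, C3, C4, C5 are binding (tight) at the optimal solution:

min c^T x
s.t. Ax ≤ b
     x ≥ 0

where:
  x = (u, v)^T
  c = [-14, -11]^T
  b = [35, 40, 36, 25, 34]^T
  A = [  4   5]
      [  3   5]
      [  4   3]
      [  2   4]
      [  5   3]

At u = 5, v = 3, compute slack b - a·x for each constraint:
  C1: 35 − 35 = 0  (binding)
  C2: 40 − 30 = 10  (slack)
  C3: 36 − 29 = 7  (slack)
  C4: 25 − 22 = 3  (slack)
  C5: 34 − 34 = 0  (binding)

Optimal: u = 5, v = 3
Binding: C1, C5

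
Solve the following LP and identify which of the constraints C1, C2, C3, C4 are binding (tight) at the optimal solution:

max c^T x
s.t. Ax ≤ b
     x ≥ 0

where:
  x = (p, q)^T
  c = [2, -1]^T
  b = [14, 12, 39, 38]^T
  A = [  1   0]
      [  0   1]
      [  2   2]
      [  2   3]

At p = 14, q = 0, compute slack b - a·x for each constraint:
  C1: 14 − 14 = 0  (binding)
  C2: 12 − 0 = 12  (slack)
  C3: 39 − 28 = 11  (slack)
  C4: 38 − 28 = 10  (slack)

Optimal: p = 14, q = 0
Binding: C1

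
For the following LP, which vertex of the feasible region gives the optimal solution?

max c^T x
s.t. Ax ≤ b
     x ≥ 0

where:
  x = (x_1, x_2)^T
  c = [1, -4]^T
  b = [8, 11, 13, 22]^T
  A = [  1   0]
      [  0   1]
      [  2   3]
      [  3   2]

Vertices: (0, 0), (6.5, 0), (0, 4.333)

Evaluate the objective at each vertex of the feasible region:
  z(0, 0) = 0
  z(6.5, 0) = 6.5  ←
  z(0, 4.333) = -17.33
The maximum is at x_1 = 6.5, x_2 = 0.

(6.5, 0)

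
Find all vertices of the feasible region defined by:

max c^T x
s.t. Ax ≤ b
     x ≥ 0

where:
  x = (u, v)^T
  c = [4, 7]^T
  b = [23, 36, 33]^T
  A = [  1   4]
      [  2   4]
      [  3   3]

(0, 0), (11, 0), (7, 4), (0, 5.75)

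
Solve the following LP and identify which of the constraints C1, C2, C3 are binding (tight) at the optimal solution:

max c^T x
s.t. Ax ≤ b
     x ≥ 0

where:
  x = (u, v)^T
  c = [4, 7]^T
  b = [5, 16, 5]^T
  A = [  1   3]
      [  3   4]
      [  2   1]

At u = 2, v = 1, compute slack b - a·x for each constraint:
  C1: 5 − 5 = 0  (binding)
  C2: 16 − 10 = 6  (slack)
  C3: 5 − 5 = 0  (binding)

Optimal: u = 2, v = 1
Binding: C1, C3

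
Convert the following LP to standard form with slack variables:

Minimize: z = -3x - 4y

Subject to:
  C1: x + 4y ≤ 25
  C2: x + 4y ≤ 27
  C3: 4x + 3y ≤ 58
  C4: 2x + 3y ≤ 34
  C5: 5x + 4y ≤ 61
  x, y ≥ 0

min z = -3x - 4y

s.t.
  x + 4y + s1 = 25
  x + 4y + s2 = 27
  4x + 3y + s3 = 58
  2x + 3y + s4 = 34
  5x + 4y + s5 = 61
  x, y, s1, s2, s3, s4, s5 ≥ 0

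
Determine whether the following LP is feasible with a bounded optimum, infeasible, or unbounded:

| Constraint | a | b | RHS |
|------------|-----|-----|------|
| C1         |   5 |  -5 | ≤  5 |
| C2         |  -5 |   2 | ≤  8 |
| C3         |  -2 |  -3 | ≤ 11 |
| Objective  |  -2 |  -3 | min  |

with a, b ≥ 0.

Unbounded (objective can decrease without bound)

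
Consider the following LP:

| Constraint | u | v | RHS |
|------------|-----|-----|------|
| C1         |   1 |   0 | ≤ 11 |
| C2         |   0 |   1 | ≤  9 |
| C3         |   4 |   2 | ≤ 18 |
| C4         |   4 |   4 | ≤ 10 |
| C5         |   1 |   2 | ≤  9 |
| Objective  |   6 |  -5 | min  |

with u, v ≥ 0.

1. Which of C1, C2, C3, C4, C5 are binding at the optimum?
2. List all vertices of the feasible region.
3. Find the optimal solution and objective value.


1. C4
2. (0, 0), (2.5, 0), (0, 2.5)
3. u = 0, v = 2.5, z = -12.5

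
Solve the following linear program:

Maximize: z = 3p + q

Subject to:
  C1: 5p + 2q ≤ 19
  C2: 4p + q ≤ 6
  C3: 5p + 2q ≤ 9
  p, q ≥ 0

Evaluate the objective at each vertex of the feasible region:
  z(0, 0) = 0
  z(1.5, 0) = 4.5
  z(1, 2) = 5  ←
  z(0, 4.5) = 4.5
The maximum is at p = 1, q = 2.

p = 1, q = 2, z = 5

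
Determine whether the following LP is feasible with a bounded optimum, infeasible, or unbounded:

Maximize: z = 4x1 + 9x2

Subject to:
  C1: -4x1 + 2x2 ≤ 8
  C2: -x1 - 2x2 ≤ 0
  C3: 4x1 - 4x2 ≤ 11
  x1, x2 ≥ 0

Unbounded (objective can increase without bound)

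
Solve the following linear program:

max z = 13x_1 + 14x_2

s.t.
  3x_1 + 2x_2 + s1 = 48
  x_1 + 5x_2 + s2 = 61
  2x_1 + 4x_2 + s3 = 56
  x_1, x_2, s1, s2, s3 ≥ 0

Evaluate the objective at each vertex of the feasible region:
  z(0, 0) = 0
  z(16, 0) = 208
  z(10, 9) = 256  ←
  z(6, 11) = 232
  z(0, 12.2) = 170.8
The maximum is at x_1 = 10, x_2 = 9.

x_1 = 10, x_2 = 9, z = 256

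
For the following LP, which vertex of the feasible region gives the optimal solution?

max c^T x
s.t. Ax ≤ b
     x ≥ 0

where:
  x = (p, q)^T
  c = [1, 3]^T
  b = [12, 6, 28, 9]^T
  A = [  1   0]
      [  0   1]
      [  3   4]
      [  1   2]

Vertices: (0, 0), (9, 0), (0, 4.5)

Evaluate the objective at each vertex of the feasible region:
  z(0, 0) = 0
  z(9, 0) = 9
  z(0, 4.5) = 13.5  ←
The maximum is at p = 0, q = 4.5.

(0, 4.5)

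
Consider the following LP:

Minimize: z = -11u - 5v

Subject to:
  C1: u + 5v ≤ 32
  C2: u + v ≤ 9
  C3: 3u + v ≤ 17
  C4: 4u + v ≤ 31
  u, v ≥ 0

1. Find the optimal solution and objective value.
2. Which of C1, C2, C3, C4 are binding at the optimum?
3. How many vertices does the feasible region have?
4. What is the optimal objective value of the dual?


1. u = 4, v = 5, z = -69
2. C2, C3
3. 5
4. -69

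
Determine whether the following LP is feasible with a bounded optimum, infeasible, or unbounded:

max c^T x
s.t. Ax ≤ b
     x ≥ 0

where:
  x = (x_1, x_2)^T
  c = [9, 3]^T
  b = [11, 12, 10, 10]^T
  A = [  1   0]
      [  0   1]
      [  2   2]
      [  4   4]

Feasible with a bounded optimal solution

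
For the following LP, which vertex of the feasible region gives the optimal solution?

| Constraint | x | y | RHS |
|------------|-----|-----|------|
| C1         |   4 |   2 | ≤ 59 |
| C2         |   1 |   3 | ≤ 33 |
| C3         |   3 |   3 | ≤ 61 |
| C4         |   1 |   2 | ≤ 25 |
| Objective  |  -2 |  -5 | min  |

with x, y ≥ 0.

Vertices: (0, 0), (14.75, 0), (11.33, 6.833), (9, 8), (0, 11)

Evaluate the objective at each vertex of the feasible region:
  z(0, 0) = 0
  z(14.75, 0) = -29.5
  z(11.33, 6.833) = -56.83
  z(9, 8) = -58  ←
  z(0, 11) = -55
The minimum is at x = 9, y = 8.

(9, 8)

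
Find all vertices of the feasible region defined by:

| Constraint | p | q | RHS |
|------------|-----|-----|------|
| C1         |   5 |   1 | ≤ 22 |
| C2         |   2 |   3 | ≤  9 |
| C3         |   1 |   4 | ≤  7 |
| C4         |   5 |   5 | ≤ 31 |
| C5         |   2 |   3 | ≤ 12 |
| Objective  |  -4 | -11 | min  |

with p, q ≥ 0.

(0, 0), (4.4, 0), (4.385, 0.07692), (3, 1), (0, 1.75)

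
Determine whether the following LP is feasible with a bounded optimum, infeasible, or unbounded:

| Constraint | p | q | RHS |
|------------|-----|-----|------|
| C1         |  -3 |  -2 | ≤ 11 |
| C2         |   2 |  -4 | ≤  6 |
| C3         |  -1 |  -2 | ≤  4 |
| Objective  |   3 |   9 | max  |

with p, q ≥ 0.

Unbounded (objective can increase without bound)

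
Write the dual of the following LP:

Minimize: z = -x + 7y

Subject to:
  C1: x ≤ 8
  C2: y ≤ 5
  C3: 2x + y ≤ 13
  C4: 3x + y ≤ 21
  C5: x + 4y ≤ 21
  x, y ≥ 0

Primal min cᵀx s.t. Ax ≤ b, x ≥ 0  →  Dual max −bᵀy s.t. Aᵀy ≥ −c, y ≥ 0.

Maximize: z = -8y1 - 5y2 - 13y3 - 21y4 - 21y5

Subject to:
  y1 + 2y3 + 3y4 + y5 ≥ 1
  y2 + y3 + y4 + 4y5 ≥ -7
  y1, y2, y3, y4, y5 ≥ 0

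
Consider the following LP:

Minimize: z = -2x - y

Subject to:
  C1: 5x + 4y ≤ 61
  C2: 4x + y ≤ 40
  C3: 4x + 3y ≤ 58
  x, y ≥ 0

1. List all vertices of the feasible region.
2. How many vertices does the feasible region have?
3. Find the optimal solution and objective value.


1. (0, 0), (10, 0), (9, 4), (0, 15.25)
2. 4
3. x = 9, y = 4, z = -22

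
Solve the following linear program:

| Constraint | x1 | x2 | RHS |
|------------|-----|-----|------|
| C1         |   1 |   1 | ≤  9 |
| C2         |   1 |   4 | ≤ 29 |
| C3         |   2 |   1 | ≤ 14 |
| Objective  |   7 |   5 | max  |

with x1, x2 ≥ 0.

Evaluate the objective at each vertex of the feasible region:
  z(0, 0) = 0
  z(7, 0) = 49
  z(5, 4) = 55  ←
  z(2.333, 6.667) = 49.67
  z(0, 7.25) = 36.25
The maximum is at x1 = 5, x2 = 4.

x1 = 5, x2 = 4, z = 55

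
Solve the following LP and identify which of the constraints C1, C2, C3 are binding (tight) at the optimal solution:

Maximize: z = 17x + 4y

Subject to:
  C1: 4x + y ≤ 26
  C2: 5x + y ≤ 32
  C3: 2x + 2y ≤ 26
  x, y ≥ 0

At x = 6, y = 2, compute slack b - a·x for each constraint:
  C1: 26 − 26 = 0  (binding)
  C2: 32 − 32 = 0  (binding)
  C3: 26 − 16 = 10  (slack)

Optimal: x = 6, y = 2
Binding: C1, C2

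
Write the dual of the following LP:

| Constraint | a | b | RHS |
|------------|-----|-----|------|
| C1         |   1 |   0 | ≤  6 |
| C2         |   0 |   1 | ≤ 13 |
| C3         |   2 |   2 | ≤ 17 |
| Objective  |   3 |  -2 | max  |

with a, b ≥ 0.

Primal max cᵀx s.t. Ax ≤ b, x ≥ 0  →  Dual min bᵀy s.t. Aᵀy ≥ c, y ≥ 0.

Minimize: z = 6y1 + 13y2 + 17y3

Subject to:
  y1 + 2y3 ≥ 3
  y2 + 2y3 ≥ -2
  y1, y2, y3 ≥ 0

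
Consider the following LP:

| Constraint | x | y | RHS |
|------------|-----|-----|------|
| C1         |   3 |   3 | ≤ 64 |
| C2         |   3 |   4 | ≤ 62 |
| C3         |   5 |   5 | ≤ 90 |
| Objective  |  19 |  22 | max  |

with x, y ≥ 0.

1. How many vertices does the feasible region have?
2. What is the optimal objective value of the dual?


1. 4
2. 366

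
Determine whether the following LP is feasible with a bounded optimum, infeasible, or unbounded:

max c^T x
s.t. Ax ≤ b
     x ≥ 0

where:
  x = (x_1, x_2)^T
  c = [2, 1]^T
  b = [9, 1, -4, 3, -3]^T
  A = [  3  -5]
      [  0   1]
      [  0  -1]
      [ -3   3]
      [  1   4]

Infeasible (no feasible solution exists)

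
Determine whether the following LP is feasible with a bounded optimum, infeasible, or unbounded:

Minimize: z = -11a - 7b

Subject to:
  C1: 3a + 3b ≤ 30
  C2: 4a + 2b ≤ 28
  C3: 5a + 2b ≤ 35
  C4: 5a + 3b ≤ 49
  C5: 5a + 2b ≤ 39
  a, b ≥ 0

Feasible with a bounded optimal solution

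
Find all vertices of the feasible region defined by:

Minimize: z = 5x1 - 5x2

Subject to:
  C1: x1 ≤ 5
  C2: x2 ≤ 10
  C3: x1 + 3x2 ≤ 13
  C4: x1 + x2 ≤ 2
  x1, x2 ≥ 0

(0, 0), (2, 0), (0, 2)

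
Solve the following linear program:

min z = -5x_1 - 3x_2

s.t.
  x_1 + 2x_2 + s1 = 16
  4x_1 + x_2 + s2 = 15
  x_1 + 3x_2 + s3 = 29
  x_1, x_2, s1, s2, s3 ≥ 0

Evaluate the objective at each vertex of the feasible region:
  z(0, 0) = 0
  z(3.75, 0) = -18.75
  z(2, 7) = -31  ←
  z(0, 8) = -24
The minimum is at x_1 = 2, x_2 = 7.

x_1 = 2, x_2 = 7, z = -31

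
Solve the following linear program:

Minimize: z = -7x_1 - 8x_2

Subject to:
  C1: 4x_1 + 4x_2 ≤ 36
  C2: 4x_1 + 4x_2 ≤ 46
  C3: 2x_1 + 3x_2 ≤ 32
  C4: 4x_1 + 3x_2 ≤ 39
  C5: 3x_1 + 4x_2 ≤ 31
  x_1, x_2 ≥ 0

Evaluate the objective at each vertex of the feasible region:
  z(0, 0) = 0
  z(9, 0) = -63
  z(5, 4) = -67  ←
  z(0, 7.75) = -62
The minimum is at x_1 = 5, x_2 = 4.

x_1 = 5, x_2 = 4, z = -67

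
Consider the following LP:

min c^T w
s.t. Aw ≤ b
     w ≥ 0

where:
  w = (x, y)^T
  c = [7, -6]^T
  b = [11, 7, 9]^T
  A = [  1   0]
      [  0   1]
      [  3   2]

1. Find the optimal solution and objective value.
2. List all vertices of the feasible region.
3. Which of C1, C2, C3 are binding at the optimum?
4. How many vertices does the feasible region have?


1. x = 0, y = 4.5, z = -27
2. (0, 0), (3, 0), (0, 4.5)
3. C3
4. 3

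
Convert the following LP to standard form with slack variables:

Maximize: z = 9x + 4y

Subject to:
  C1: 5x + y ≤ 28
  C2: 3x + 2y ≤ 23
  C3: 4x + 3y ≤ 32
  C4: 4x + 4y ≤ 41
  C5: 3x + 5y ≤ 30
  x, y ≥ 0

max z = 9x + 4y

s.t.
  5x + y + s1 = 28
  3x + 2y + s2 = 23
  4x + 3y + s3 = 32
  4x + 4y + s4 = 41
  3x + 5y + s5 = 30
  x, y, s1, s2, s3, s4, s5 ≥ 0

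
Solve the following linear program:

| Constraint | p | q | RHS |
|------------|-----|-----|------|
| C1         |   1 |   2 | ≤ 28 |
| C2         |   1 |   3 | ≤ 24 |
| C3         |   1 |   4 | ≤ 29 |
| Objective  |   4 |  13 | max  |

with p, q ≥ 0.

Evaluate the objective at each vertex of the feasible region:
  z(0, 0) = 0
  z(24, 0) = 96
  z(9, 5) = 101  ←
  z(0, 7.25) = 94.25
The maximum is at p = 9, q = 5.

p = 9, q = 5, z = 101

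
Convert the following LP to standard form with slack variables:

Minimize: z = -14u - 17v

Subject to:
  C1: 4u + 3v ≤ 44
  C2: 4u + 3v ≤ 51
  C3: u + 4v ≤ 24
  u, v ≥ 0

min z = -14u - 17v

s.t.
  4u + 3v + s1 = 44
  4u + 3v + s2 = 51
  u + 4v + s3 = 24
  u, v, s1, s2, s3 ≥ 0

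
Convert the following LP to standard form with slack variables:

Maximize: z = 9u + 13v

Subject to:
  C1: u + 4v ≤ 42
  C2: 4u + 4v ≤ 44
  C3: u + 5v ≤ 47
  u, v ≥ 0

max z = 9u + 13v

s.t.
  u + 4v + s1 = 42
  4u + 4v + s2 = 44
  u + 5v + s3 = 47
  u, v, s1, s2, s3 ≥ 0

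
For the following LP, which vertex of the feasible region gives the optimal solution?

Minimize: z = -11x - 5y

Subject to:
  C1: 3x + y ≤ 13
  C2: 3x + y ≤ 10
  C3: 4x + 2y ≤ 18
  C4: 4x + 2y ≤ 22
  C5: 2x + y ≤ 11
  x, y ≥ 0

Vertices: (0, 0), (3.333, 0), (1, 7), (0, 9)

Evaluate the objective at each vertex of the feasible region:
  z(0, 0) = 0
  z(3.333, 0) = -36.67
  z(1, 7) = -46  ←
  z(0, 9) = -45
The minimum is at x = 1, y = 7.

(1, 7)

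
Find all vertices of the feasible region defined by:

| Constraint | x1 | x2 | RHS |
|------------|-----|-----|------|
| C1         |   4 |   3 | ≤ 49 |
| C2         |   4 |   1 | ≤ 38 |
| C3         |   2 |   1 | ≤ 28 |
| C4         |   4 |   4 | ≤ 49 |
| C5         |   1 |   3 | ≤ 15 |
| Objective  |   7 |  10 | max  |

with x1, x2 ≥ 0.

(0, 0), (9.5, 0), (9, 2), (0, 5)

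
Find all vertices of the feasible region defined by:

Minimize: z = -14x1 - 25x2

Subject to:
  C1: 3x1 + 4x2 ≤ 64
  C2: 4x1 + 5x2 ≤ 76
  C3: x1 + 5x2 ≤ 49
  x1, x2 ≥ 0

(0, 0), (19, 0), (9, 8), (0, 9.8)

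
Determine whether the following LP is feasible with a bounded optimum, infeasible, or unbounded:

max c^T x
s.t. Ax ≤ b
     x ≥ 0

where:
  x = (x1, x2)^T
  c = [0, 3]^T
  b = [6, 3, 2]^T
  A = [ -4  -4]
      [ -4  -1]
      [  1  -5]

Unbounded (objective can increase without bound)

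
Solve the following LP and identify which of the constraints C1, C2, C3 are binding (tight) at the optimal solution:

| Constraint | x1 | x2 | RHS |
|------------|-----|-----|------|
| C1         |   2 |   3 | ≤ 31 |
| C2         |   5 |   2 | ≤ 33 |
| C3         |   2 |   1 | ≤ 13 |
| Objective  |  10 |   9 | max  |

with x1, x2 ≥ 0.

At x1 = 2, x2 = 9, compute slack b - a·x for each constraint:
  C1: 31 − 31 = 0  (binding)
  C2: 33 − 28 = 5  (slack)
  C3: 13 − 13 = 0  (binding)

Optimal: x1 = 2, x2 = 9
Binding: C1, C3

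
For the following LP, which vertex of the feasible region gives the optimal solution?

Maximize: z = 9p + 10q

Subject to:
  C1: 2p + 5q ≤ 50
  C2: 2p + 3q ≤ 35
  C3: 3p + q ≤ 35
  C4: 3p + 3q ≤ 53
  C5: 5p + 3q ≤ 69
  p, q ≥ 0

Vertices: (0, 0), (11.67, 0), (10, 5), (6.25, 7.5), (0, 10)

Evaluate the objective at each vertex of the feasible region:
  z(0, 0) = 0
  z(11.67, 0) = 105
  z(10, 5) = 140  ←
  z(6.25, 7.5) = 131.2
  z(0, 10) = 100
The maximum is at p = 10, q = 5.

(10, 5)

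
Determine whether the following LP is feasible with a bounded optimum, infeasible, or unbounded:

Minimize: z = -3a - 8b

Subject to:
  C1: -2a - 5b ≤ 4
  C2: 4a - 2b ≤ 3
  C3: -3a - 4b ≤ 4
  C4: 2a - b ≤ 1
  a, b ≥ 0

Unbounded (objective can decrease without bound)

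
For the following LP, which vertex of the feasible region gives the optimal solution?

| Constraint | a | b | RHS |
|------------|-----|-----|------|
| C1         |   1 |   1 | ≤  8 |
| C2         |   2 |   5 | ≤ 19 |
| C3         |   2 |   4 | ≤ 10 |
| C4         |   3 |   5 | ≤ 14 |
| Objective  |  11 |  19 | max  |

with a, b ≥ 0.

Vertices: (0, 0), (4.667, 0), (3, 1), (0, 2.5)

Evaluate the objective at each vertex of the feasible region:
  z(0, 0) = 0
  z(4.667, 0) = 51.33
  z(3, 1) = 52  ←
  z(0, 2.5) = 47.5
The maximum is at a = 3, b = 1.

(3, 1)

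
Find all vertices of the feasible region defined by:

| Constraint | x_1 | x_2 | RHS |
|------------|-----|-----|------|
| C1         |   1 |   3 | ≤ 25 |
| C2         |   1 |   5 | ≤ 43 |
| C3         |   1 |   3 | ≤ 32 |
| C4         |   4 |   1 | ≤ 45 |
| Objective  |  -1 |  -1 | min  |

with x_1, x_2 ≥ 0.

(0, 0), (11.25, 0), (10, 5), (0, 8.333)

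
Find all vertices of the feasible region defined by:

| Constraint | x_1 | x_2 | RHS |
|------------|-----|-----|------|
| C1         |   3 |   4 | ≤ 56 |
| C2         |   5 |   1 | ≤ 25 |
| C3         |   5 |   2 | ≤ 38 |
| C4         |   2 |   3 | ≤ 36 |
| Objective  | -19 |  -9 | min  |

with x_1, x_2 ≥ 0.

(0, 0), (5, 0), (3, 10), (0, 12)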